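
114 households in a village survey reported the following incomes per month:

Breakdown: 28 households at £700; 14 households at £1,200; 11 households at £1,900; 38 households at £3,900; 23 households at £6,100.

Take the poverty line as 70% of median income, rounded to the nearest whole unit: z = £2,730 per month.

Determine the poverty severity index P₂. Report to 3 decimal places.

0.183

Below the line: 28×£700, 14×£1,200, 11×£1,900 (q = 53 of N = 114).
Normalized shortfalls: (2730−700)/2730 = 0.7436 (×28); (2730−1200)/2730 = 0.5604 (×14); (2730−1900)/2730 = 0.3040 (×11).
Squared: 0.5529 (×28); 0.3141 (×14); 0.0924 (×11).
Sum = 20.895987; P₂ = 20.895987 / 114 = 0.183.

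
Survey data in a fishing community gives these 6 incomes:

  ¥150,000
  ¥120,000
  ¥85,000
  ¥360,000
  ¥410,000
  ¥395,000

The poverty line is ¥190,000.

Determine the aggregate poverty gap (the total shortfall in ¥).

¥215,000

Below the line: ¥85,000, ¥120,000, ¥150,000 (q = 3 of N = 6).
Individual gaps: 190000−85000 = 105000; 190000−120000 = 70000; 190000−150000 = 40000.
Aggregate gap = ¥215,000.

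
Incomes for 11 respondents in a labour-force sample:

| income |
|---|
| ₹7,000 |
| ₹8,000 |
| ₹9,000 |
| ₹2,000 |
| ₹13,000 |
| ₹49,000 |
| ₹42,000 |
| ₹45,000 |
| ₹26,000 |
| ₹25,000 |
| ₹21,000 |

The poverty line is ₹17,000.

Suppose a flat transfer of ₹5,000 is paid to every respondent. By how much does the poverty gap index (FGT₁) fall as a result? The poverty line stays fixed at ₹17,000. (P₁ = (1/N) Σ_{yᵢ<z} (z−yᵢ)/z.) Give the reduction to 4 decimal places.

Before: below the line — ₹2,000, ₹7,000, ₹8,000, ₹9,000, ₹13,000; poverty gap index (FGT₁) = 0.245989.
After the ₹5,000 transfer: below the line — ₹7,000, ₹12,000, ₹13,000, ₹14,000; poverty gap index (FGT₁) = 0.117647.
Reduction = 0.245989 − 0.117647 = 0.1283.

0.1283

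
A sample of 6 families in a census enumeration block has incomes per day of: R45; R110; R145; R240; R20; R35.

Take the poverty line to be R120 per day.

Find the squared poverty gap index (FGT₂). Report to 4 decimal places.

0.2656

Below the line: R20, R35, R45, R110 (q = 4 of N = 6).
Relative gaps: (120−20)/120 = 0.8333; (120−35)/120 = 0.7083; (120−45)/120 = 0.6250; (120−110)/120 = 0.0833.
Squared: 0.6944; 0.5017; 0.3906; 0.0069.
Sum = 1.593750; P₂ = 1.593750 / 6 = 0.2656.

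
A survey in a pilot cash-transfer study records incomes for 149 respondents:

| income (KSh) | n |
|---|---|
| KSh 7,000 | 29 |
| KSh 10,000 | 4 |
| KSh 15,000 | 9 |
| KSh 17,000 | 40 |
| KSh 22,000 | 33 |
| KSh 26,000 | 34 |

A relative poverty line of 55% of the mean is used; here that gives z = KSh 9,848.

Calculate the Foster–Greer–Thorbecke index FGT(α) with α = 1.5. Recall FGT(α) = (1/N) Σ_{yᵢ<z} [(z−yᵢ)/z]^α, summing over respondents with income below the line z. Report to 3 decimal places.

Incomes under z: 29×KSh 7,000 (q = 29 of N = 149).
Gap ratios (z−y)/z: (9848−7000)/9848 = 0.2892 (×29).
Raised to α = 1.5: 0.15552 (×29).
Sum = 4.510097; FGT(1.5) = 4.510097 / 149 = 0.030.

0.030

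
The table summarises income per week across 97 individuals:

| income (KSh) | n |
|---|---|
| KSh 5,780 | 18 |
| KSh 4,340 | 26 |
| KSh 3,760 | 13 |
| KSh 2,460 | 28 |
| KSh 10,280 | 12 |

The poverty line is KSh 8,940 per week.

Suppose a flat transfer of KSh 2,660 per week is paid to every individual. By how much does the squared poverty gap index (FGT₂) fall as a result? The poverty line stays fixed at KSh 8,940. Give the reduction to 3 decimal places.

0.214

Before: below the line — 28×KSh 2,460, 13×KSh 3,760, 26×KSh 4,340, 18×KSh 5,780; squared poverty gap index (FGT₂) = 0.29080.
After the KSh 2,660 transfer: below the line — 28×KSh 5,120, 13×KSh 6,420, 26×KSh 7,000, 18×KSh 8,440; squared poverty gap index (FGT₂) = 0.07655.
Reduction = 0.29080 − 0.07655 = 0.214.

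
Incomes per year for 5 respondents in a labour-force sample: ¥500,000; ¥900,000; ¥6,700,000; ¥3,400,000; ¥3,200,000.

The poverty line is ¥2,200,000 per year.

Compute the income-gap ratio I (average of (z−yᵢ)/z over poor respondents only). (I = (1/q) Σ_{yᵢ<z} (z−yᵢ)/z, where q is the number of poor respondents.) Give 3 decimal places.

Below z: ¥500,000, ¥900,000 (q = 2 of N = 5).
Relative gaps: 0.7727, 0.5909; sum = 1.363636.
I averages over the q = 2 poor units only: 1.363636 / 2 = 0.682.

0.682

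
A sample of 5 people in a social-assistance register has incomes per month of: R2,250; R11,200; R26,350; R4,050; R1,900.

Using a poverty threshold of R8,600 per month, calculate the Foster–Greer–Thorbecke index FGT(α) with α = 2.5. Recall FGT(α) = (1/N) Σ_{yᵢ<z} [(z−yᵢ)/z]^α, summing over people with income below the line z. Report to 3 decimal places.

Poor units: R1,900, R2,250, R4,050 (q = 3 of N = 5).
Relative gaps: (8600−1900)/8600 = 0.7791; (8600−2250)/8600 = 0.7384; (8600−4050)/8600 = 0.5291.
Raised to α = 2.5: 0.53572; 0.46848; 0.20360.
Sum = 1.207803; FGT(2.5) = 1.207803 / 5 = 0.242.

0.242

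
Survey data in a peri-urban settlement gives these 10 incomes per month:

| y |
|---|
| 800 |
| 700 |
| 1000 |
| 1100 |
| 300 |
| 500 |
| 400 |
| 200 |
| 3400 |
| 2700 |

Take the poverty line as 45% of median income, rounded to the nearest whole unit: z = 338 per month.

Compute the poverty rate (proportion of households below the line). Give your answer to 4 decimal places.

0.2000

2 of the 10 households have income below 338.
H = 2/10 = 0.2000.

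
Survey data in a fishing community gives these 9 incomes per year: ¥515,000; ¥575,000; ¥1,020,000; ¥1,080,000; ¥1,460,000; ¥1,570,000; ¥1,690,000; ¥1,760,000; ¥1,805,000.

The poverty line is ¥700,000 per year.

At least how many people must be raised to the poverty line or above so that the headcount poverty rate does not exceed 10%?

2 of the 9 people are poor, so H = 2/9 = 0.222.
A headcount ratio of at most 10% allows at most ⌊0.10 × 9⌋ = 0 poor people.
So at least 2 − 0 = 2 must be lifted.

2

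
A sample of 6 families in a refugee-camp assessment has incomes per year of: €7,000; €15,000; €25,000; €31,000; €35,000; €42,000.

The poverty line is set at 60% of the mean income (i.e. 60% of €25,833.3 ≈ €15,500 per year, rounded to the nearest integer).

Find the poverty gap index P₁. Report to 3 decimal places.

Poor units: €7,000, €15,000 (q = 2 of N = 6).
Shortfall ratios: (15500−7000)/15500 = 0.5484; (15500−15000)/15500 = 0.0323.
Sum of shortfalls = 0.580645; P₁ averages over all N: 0.580645 / 6 = 0.097.

0.097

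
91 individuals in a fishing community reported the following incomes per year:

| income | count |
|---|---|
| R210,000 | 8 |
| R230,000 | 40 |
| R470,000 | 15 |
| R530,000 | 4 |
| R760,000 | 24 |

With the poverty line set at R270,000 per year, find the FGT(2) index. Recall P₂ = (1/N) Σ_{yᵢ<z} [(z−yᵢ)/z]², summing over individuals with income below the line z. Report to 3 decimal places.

Below the line: 8×R210,000, 40×R230,000 (q = 48 of N = 91).
Gap ratios (z−y)/z: (270000−210000)/270000 = 0.2222 (×8); (270000−230000)/270000 = 0.1481 (×40).
Squared: 0.0494 (×8); 0.0219 (×40).
Sum = 1.272977; P₂ = 1.272977 / 91 = 0.014.

0.014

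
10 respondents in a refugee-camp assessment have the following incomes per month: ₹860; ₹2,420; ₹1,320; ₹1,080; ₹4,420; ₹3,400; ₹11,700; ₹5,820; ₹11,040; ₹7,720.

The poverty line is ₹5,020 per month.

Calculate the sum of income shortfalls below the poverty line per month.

₹16,620

Below z: ₹860, ₹1,080, ₹1,320, ₹2,420, ₹3,400, ₹4,420 (q = 6 of N = 10).
Individual gaps: 5020−860 = 4160; 5020−1080 = 3940; 5020−1320 = 3700; 5020−2420 = 2600; 5020−3400 = 1620; 5020−4420 = 600.
Aggregate gap = ₹16,620.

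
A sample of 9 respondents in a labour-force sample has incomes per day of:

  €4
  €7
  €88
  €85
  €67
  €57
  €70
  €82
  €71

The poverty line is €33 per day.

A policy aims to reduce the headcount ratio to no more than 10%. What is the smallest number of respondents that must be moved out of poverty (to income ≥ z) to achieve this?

2 of the 9 respondents are poor, so H = 2/9 = 0.222.
A headcount ratio of at most 10% allows at most ⌊0.10 × 9⌋ = 0 poor respondents.
So at least 2 − 0 = 2 must be lifted.

2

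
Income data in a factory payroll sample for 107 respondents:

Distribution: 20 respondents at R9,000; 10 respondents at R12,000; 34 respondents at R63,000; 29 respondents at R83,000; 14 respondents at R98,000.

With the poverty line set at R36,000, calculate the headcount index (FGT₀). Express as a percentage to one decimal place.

28.0%

30 of the 107 respondents have income below R36,000.
H = 30/107 = 28.0%.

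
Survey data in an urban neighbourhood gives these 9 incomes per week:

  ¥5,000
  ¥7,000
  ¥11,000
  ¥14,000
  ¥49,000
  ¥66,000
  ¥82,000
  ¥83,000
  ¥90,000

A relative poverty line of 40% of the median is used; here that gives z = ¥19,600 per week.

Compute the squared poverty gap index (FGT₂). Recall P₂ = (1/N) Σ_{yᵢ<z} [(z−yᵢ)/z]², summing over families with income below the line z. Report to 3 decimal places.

Incomes under z: ¥5,000, ¥7,000, ¥11,000, ¥14,000 (q = 4 of N = 9).
Normalized shortfalls: (19600−5000)/19600 = 0.7449; (19600−7000)/19600 = 0.6429; (19600−11000)/19600 = 0.4388; (19600−14000)/19600 = 0.2857.
Squared: 0.5549; 0.4133; 0.1925; 0.0816.
Sum = 1.242295; P₂ = 1.242295 / 9 = 0.138.

0.138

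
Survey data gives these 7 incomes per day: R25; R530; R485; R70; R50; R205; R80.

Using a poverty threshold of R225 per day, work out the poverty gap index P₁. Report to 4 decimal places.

Poor units: R25, R50, R70, R80, R205 (q = 5 of N = 7).
Shortfall ratios: (225−25)/225 = 0.8889; (225−50)/225 = 0.7778; (225−70)/225 = 0.6889; (225−80)/225 = 0.6444; (225−205)/225 = 0.0889.
Σ = 3.088889. Dividing by the full population N = 7 gives P₁ = 0.4413.

0.4413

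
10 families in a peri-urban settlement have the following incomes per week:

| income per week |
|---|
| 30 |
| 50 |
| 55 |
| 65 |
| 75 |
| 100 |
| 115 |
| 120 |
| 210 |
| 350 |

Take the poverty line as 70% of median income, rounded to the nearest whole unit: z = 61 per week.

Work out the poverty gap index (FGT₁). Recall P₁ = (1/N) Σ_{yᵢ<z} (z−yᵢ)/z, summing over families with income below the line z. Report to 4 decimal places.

Incomes under z: 30, 50, 55 (q = 3 of N = 10).
Gap ratios (z−y)/z: (61−30)/61 = 0.5082; (61−50)/61 = 0.1803; (61−55)/61 = 0.0984.
Σ = 0.786885. Dividing by the full population N = 10 gives P₁ = 0.0787.

0.0787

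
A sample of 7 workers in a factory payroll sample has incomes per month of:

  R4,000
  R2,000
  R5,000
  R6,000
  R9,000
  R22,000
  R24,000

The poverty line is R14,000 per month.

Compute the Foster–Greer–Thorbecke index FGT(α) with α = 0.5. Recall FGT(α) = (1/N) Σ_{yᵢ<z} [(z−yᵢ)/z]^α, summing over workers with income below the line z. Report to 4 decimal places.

Below z: R2,000, R4,000, R5,000, R6,000, R9,000 (q = 5 of N = 7).
Relative gaps: (14000−2000)/14000 = 0.8571; (14000−4000)/14000 = 0.7143; (14000−5000)/14000 = 0.6429; (14000−6000)/14000 = 0.5714; (14000−9000)/14000 = 0.3571.
Raised to α = 0.5: 0.92582; 0.84515; 0.80178; 0.75593; 0.59761.
Sum = 3.926301; FGT(0.5) = 3.926301 / 7 = 0.5609.

0.5609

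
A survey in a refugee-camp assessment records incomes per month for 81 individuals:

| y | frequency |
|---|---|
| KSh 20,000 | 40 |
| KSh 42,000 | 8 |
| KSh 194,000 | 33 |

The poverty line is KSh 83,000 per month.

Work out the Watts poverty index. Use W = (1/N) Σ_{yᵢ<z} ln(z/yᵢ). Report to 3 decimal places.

Poor units: 40×KSh 20,000, 8×KSh 42,000 (q = 48 of N = 81).
Log shortfalls: ln(83000/20000) = 1.4231 (×40); ln(83000/42000) = 0.6812 (×8).
W = 62.373701 / 81 = 0.770.

0.770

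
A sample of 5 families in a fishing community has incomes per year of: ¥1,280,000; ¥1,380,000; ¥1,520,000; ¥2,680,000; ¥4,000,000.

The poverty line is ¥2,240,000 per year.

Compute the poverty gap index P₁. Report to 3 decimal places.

0.227

Below z: ¥1,280,000, ¥1,380,000, ¥1,520,000 (q = 3 of N = 5).
Normalized shortfalls: (2240000−1280000)/2240000 = 0.4286; (2240000−1380000)/2240000 = 0.3839; (2240000−1520000)/2240000 = 0.3214.
Sum of shortfalls = 1.133929; P₁ averages over all N: 1.133929 / 5 = 0.227.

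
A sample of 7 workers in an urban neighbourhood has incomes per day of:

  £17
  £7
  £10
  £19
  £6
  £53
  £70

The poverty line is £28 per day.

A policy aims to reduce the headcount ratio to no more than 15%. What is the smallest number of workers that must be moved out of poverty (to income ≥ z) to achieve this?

5 of the 7 workers are poor, so H = 5/7 = 0.714.
A headcount ratio of at most 15% allows at most ⌊0.15 × 7⌋ = 1 poor workers.
So at least 5 − 1 = 4 must be lifted.

4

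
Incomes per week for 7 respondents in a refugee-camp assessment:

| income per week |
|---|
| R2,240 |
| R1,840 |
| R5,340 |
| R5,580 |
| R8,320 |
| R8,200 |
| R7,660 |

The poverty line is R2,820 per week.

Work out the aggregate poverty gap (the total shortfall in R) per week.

R1,560

Below z: R1,840, R2,240 (q = 2 of N = 7).
Individual gaps: 2820−1840 = 980; 2820−2240 = 580.
Aggregate gap = R1,560.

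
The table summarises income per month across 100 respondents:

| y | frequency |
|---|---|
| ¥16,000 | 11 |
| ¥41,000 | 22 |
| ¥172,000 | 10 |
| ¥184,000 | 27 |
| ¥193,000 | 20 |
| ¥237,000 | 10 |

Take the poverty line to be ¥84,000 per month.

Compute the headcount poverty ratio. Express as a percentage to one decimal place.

33.0%

33 of the 100 respondents have income below ¥84,000.
H = 33/100 = 33.0%.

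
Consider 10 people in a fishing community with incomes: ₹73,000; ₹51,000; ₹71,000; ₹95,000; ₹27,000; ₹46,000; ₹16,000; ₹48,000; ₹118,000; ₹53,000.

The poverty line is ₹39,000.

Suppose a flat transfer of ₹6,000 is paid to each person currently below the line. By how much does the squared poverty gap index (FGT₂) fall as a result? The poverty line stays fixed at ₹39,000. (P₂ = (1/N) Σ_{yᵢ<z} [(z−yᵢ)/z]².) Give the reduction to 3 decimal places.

0.023

Before: below the line — ₹16,000, ₹27,000; squared poverty gap index (FGT₂) = 0.04425.
After the ₹6,000 transfer: below the line — ₹22,000, ₹33,000; squared poverty gap index (FGT₂) = 0.02137.
Reduction = 0.04425 − 0.02137 = 0.023.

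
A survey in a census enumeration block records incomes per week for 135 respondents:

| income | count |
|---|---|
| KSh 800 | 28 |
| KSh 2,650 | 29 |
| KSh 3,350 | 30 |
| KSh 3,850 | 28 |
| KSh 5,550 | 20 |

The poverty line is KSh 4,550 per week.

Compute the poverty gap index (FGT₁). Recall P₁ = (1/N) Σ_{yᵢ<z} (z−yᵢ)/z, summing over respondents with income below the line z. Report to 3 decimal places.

Poor units: 28×KSh 800, 29×KSh 2,650, 30×KSh 3,350, 28×KSh 3,850 (q = 115 of N = 135).
Relative gaps: (4550−800)/4550 = 0.8242 (×28); (4550−2650)/4550 = 0.4176 (×29); (4550−3350)/4550 = 0.2637 (×30); (4550−3850)/4550 = 0.1538 (×28).
Σ = 47.406593. Dividing by the full population N = 135 gives P₁ = 0.351.

0.351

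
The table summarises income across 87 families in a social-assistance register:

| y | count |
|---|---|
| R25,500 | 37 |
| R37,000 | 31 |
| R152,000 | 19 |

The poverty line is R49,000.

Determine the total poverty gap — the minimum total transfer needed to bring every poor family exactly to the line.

Below the line: 37×R25,500, 31×R37,000 (q = 68 of N = 87).
Individual gaps: 37×(49000−25500) = 869500; 31×(49000−37000) = 372000.
Aggregate gap = R1,241,500.

R1,241,500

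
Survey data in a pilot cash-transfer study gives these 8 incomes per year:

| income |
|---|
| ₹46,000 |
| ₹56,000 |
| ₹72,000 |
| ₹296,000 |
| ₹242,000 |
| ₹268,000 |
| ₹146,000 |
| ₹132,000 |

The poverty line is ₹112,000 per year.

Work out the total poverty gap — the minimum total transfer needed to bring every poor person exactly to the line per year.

Incomes under z: ₹46,000, ₹56,000, ₹72,000 (q = 3 of N = 8).
Individual gaps: 112000−46000 = 66000; 112000−56000 = 56000; 112000−72000 = 40000.
Aggregate gap = ₹162,000.

₹162,000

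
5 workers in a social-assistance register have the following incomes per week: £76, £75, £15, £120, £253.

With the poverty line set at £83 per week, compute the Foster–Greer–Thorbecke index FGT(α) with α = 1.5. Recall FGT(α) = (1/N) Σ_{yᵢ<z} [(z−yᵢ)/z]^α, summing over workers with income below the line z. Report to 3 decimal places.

Below z: £15, £75, £76 (q = 3 of N = 5).
Gap ratios (z−y)/z: (83−15)/83 = 0.8193; (83−75)/83 = 0.0964; (83−76)/83 = 0.0843.
Raised to α = 1.5: 0.74156; 0.02992; 0.02449.
Sum = 0.795976; FGT(1.5) = 0.795976 / 5 = 0.159.

0.159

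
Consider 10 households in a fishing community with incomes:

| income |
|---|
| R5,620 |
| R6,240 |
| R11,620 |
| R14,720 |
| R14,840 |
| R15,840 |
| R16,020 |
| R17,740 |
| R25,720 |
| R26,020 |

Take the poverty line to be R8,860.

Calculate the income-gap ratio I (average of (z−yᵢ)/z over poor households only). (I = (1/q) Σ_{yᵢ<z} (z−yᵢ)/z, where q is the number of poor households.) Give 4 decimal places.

Below z: R5,620, R6,240 (q = 2 of N = 10).
Shortfall ratios (z−y)/z: 0.3657, 0.2957; sum = 0.661400.
The income-gap ratio divides by q (the poor only): 0.661400 / 2 = 0.3307.

0.3307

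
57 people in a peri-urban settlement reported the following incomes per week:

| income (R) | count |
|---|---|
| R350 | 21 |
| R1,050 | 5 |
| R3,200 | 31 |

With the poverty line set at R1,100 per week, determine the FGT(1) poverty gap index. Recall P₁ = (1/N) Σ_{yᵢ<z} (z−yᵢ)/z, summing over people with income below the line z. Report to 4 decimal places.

Incomes under z: 21×R350, 5×R1,050 (q = 26 of N = 57).
Normalized shortfalls: (1100−350)/1100 = 0.6818 (×21); (1100−1050)/1100 = 0.0455 (×5).
Σ = 14.545455. Dividing by the full population N = 57 gives P₁ = 0.2552.

0.2552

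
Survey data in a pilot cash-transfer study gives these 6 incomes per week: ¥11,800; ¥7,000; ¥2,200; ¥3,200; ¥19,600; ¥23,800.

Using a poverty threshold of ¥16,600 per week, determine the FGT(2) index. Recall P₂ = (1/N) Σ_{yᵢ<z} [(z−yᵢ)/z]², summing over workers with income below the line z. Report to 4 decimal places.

0.3037

Below the line: ¥2,200, ¥3,200, ¥7,000, ¥11,800 (q = 4 of N = 6).
Normalized shortfalls: (16600−2200)/16600 = 0.8675; (16600−3200)/16600 = 0.8072; (16600−7000)/16600 = 0.5783; (16600−11800)/16600 = 0.2892.
Squared: 0.7525; 0.6516; 0.3344; 0.0836.
Sum = 1.822180; P₂ = 1.822180 / 6 = 0.3037.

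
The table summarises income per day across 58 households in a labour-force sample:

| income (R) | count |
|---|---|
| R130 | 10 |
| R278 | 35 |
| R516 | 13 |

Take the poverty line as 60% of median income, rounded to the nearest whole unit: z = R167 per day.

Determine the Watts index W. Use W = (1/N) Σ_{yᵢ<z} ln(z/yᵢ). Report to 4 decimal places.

Incomes under z: 10×R130 (q = 10 of N = 58).
ln(z/y) terms: ln(167/130) = 0.2505 (×10).
W = 2.504594 / 58 = 0.0432.

0.0432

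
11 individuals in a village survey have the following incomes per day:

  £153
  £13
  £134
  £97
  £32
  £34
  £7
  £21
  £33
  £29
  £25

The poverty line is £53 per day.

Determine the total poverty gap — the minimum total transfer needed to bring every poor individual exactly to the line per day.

£230

Poor units: £7, £13, £21, £25, £29, £32, £33, £34 (q = 8 of N = 11).
Individual gaps: 53−7 = 46; 53−13 = 40; 53−21 = 32; 53−25 = 28; 53−29 = 24; 53−32 = 21; 53−33 = 20; 53−34 = 19.
Aggregate gap = £230.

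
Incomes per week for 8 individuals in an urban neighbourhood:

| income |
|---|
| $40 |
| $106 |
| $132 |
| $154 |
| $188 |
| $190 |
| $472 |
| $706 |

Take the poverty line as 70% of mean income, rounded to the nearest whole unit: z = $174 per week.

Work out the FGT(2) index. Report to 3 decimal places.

0.102

Poor units: $40, $106, $132, $154 (q = 4 of N = 8).
Gap ratios (z−y)/z: (174−40)/174 = 0.7701; (174−106)/174 = 0.3908; (174−132)/174 = 0.2414; (174−154)/174 = 0.1149.
Squared: 0.5931; 0.1527; 0.0583; 0.0132.
Sum = 0.817281; P₂ = 0.817281 / 8 = 0.102.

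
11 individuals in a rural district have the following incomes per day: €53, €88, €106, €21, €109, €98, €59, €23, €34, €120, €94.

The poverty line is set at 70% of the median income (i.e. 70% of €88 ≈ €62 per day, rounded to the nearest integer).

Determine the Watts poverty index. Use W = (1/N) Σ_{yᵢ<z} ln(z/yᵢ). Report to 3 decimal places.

0.262

Below z: €21, €23, €34, €53, €59 (q = 5 of N = 11).
ln(z/y) terms: ln(62/21) = 1.0826; ln(62/23) = 0.9916; ln(62/34) = 0.6008; ln(62/53) = 0.1568; ln(62/59) = 0.0496.
W = 2.881465 / 11 = 0.262.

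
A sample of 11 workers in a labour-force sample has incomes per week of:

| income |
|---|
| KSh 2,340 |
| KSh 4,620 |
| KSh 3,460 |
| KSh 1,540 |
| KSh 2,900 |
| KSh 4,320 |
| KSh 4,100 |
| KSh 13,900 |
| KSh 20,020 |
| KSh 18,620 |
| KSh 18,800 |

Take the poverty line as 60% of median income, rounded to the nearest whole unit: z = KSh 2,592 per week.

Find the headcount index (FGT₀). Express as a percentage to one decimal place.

2 of the 11 workers have income below KSh 2,592.
H = 2/11 = 18.2%.

18.2%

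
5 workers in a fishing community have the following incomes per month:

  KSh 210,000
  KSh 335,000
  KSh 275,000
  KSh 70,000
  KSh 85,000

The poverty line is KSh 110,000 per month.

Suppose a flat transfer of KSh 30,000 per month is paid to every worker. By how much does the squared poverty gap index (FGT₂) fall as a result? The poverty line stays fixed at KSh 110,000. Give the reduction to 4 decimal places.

0.0351

Before: below the line — KSh 70,000, KSh 85,000; squared poverty gap index (FGT₂) = 0.036777.
After the KSh 30,000 transfer: below the line — KSh 100,000; squared poverty gap index (FGT₂) = 0.001653.
Reduction = 0.036777 − 0.001653 = 0.0351.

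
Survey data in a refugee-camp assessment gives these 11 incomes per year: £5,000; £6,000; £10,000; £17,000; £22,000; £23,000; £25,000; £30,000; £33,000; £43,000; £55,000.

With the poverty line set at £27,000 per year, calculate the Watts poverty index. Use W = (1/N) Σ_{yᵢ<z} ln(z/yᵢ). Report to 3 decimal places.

Below z: £5,000, £6,000, £10,000, £17,000, £22,000, £23,000, £25,000 (q = 7 of N = 11).
Log gaps: ln(27000/5000) = 1.6864; ln(27000/6000) = 1.5041; ln(27000/10000) = 0.9933; ln(27000/17000) = 0.4626; ln(27000/22000) = 0.2048; ln(27000/23000) = 0.1603; ln(27000/25000) = 0.0770.
W = 5.088450 / 11 = 0.463.

0.463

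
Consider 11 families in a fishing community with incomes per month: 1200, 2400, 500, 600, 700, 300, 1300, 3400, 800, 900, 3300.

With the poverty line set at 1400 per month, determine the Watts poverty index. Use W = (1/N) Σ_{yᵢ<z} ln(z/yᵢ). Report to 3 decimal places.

Below the line: 300, 500, 600, 700, 800, 900, 1200, 1300 (q = 8 of N = 11).
Log gaps: ln(1400/300) = 1.5404; ln(1400/500) = 1.0296; ln(1400/600) = 0.8473; ln(1400/700) = 0.6931; ln(1400/800) = 0.5596; ln(1400/900) = 0.4418; ln(1400/1200) = 0.1542; ln(1400/1300) = 0.0741.
W = 5.340217 / 11 = 0.485.

0.485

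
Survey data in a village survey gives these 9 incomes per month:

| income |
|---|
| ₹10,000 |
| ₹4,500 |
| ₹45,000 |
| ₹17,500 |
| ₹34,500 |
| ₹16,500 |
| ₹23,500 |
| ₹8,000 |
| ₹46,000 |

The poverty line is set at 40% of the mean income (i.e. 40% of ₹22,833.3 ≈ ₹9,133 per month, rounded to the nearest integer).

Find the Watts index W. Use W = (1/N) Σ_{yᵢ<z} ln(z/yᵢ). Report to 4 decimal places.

0.0934

Incomes under z: ₹4,500, ₹8,000 (q = 2 of N = 9).
ln(z/y) terms: ln(9133/4500) = 0.7078; ln(9133/8000) = 0.1325.
W = 0.840270 / 9 = 0.0934.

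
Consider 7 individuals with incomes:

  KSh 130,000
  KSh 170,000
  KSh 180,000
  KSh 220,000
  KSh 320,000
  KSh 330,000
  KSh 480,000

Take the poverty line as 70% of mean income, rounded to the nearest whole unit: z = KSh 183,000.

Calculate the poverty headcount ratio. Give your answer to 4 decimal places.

0.4286

3 of the 7 individuals have income below KSh 183,000.
H = 3/7 = 0.4286.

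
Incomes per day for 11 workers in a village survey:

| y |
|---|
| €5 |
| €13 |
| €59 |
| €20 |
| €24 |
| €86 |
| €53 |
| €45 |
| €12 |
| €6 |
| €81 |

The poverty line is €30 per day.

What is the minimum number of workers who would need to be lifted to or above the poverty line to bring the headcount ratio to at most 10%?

5

Currently q = 6 of N = 11 are below the line (H = 0.545).
A headcount ratio of at most 10% allows at most ⌊0.10 × 11⌋ = 1 poor workers.
So at least 6 − 1 = 5 must be lifted.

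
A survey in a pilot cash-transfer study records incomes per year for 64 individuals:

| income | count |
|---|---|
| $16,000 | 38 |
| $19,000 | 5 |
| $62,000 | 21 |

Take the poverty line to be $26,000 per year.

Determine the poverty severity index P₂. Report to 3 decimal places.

0.093

Below z: 38×$16,000, 5×$19,000 (q = 43 of N = 64).
Shortfall ratios: (26000−16000)/26000 = 0.3846 (×38); (26000−19000)/26000 = 0.2692 (×5).
Squared: 0.1479 (×38); 0.0725 (×5).
Sum = 5.983728; P₂ = 5.983728 / 64 = 0.093.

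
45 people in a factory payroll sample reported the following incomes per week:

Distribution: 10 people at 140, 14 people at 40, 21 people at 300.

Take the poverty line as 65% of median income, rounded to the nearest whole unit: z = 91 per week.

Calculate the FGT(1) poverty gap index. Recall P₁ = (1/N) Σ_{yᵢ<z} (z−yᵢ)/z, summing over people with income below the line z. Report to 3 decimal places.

0.174

Below z: 14×40 (q = 14 of N = 45).
Gap ratios (z−y)/z: (91−40)/91 = 0.5604 (×14).
Sum of shortfalls = 7.846154; P₁ averages over all N: 7.846154 / 45 = 0.174.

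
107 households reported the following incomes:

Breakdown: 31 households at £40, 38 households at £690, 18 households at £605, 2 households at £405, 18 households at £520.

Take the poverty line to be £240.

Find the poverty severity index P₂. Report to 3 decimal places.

Poor units: 31×£40 (q = 31 of N = 107).
Normalized shortfalls: (240−40)/240 = 0.8333 (×31).
Squared: 0.6944 (×31).
Sum = 21.527778; P₂ = 21.527778 / 107 = 0.201.

0.201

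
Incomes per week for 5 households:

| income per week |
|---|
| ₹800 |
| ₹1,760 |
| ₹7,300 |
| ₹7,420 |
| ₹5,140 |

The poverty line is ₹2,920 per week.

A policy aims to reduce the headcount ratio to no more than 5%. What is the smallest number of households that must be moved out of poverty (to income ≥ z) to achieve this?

2 of the 5 households are poor, so H = 2/5 = 0.400.
A headcount ratio of at most 5% allows at most ⌊0.05 × 5⌋ = 0 poor households.
So at least 2 − 0 = 2 must be lifted.

2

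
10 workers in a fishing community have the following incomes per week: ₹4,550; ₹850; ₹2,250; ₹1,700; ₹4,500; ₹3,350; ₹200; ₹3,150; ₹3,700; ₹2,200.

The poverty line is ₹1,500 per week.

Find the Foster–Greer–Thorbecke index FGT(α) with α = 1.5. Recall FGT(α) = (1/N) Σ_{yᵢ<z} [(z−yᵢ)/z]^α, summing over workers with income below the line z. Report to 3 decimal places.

0.109

Below z: ₹200, ₹850 (q = 2 of N = 10).
Normalized shortfalls: (1500−200)/1500 = 0.8667; (1500−850)/1500 = 0.4333.
Raised to α = 1.5: 0.80682; 0.28525.
Sum = 1.092078; FGT(1.5) = 1.092078 / 10 = 0.109.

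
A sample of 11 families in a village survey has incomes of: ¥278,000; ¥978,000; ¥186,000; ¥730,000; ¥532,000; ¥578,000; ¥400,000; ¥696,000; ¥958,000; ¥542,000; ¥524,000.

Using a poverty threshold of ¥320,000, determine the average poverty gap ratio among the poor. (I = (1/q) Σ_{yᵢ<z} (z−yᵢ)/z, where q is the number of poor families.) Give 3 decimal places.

Poor units: ¥186,000, ¥278,000 (q = 2 of N = 11).
Relative gaps: 0.4188, 0.1313; sum = 0.550000.
The income-gap ratio divides by q (the poor only): 0.550000 / 2 = 0.275.

0.275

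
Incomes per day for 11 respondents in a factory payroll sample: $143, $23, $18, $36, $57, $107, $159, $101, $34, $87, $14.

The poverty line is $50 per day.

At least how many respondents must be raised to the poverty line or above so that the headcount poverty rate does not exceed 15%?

4

Currently q = 5 of N = 11 are below the line (H = 0.455).
A headcount ratio of at most 15% allows at most ⌊0.15 × 11⌋ = 1 poor respondents.
So at least 5 − 1 = 4 must be lifted.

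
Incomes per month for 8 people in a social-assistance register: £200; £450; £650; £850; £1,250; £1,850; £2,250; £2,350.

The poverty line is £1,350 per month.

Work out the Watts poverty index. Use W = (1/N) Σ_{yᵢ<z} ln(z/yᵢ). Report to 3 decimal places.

Poor units: £200, £450, £650, £850, £1,250 (q = 5 of N = 8).
ln(z/y) terms: ln(1350/200) = 1.9095; ln(1350/450) = 1.0986; ln(1350/650) = 0.7309; ln(1350/850) = 0.4626; ln(1350/1250) = 0.0770.
W = 4.278627 / 8 = 0.535.

0.535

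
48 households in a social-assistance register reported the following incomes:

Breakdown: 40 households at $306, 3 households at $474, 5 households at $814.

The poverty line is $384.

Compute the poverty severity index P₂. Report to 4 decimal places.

Below z: 40×$306 (q = 40 of N = 48).
Normalized shortfalls: (384−306)/384 = 0.2031 (×40).
Squared: 0.0413 (×40).
Sum = 1.650391; P₂ = 1.650391 / 48 = 0.0344.

0.0344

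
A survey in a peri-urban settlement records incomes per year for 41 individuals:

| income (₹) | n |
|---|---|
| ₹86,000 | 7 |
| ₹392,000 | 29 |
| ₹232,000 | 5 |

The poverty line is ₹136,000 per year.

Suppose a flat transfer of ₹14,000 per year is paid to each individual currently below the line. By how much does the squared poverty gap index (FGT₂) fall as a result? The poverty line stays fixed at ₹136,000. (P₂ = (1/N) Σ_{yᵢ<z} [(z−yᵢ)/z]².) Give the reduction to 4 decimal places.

Before: below the line — 7×₹86,000; squared poverty gap index (FGT₂) = 0.023077.
After the ₹14,000 transfer: below the line — 7×₹100,000; squared poverty gap index (FGT₂) = 0.011963.
Reduction = 0.023077 − 0.011963 = 0.0111.

0.0111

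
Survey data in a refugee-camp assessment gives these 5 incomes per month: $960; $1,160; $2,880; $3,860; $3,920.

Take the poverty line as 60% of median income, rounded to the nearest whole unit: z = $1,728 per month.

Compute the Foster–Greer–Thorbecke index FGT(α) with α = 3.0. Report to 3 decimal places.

Below z: $960, $1,160 (q = 2 of N = 5).
Shortfall ratios: (1728−960)/1728 = 0.4444; (1728−1160)/1728 = 0.3287.
Raised to α = 3.0: 0.08779; 0.03552.
Sum = 0.123307; FGT(3.0) = 0.123307 / 5 = 0.025.

0.025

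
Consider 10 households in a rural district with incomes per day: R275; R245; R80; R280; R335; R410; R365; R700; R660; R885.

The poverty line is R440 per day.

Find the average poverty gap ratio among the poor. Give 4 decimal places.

0.3539

Incomes under z: R80, R245, R275, R280, R335, R365, R410 (q = 7 of N = 10).
Relative gaps: 0.8182, 0.4432, 0.3750, 0.3636, 0.2386, 0.1705, 0.0682; sum = 2.477273.
The income-gap ratio divides by q (the poor only): 2.477273 / 7 = 0.3539.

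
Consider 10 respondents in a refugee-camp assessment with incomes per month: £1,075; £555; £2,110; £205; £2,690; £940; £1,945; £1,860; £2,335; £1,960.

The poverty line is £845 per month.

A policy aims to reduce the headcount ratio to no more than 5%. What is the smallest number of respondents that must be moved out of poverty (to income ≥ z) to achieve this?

2 of the 10 respondents are poor, so H = 2/10 = 0.200.
A headcount ratio of at most 5% allows at most ⌊0.05 × 10⌋ = 0 poor respondents.
So at least 2 − 0 = 2 must be lifted.

2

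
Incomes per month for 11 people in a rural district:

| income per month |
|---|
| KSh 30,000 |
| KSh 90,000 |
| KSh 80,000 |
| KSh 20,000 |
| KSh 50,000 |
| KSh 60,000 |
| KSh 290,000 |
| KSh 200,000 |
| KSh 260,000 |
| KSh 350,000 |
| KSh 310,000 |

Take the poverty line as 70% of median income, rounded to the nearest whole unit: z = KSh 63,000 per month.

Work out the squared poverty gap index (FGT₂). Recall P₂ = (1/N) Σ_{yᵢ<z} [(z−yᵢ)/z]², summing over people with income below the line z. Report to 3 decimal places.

Incomes under z: KSh 20,000, KSh 30,000, KSh 50,000, KSh 60,000 (q = 4 of N = 11).
Gap ratios (z−y)/z: (63000−20000)/63000 = 0.6825; (63000−30000)/63000 = 0.5238; (63000−50000)/63000 = 0.2063; (63000−60000)/63000 = 0.0476.
Squared: 0.4659; 0.2744; 0.0426; 0.0023.
Sum = 0.785084; P₂ = 0.785084 / 11 = 0.071.

0.071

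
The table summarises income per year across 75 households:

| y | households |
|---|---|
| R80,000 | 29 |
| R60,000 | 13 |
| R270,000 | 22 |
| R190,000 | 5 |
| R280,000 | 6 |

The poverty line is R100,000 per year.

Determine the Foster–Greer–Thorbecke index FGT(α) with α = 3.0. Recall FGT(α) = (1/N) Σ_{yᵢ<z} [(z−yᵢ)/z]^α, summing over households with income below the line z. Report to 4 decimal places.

0.0142

Below the line: 13×R60,000, 29×R80,000 (q = 42 of N = 75).
Relative gaps: (100000−60000)/100000 = 0.4000 (×13); (100000−80000)/100000 = 0.2000 (×29).
Raised to α = 3.0: 0.06400 (×13); 0.00800 (×29).
Sum = 1.064000; FGT(3.0) = 1.064000 / 75 = 0.0142.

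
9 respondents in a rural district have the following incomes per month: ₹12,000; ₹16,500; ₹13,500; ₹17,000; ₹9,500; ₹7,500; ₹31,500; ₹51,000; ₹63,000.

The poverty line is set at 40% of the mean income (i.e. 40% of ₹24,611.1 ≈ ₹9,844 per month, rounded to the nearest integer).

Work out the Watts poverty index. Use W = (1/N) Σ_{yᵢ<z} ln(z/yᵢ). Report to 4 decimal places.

0.0342

Below the line: ₹7,500, ₹9,500 (q = 2 of N = 9).
ln(z/y) terms: ln(9844/7500) = 0.2720; ln(9844/9500) = 0.0356.
W = 0.307529 / 9 = 0.0342.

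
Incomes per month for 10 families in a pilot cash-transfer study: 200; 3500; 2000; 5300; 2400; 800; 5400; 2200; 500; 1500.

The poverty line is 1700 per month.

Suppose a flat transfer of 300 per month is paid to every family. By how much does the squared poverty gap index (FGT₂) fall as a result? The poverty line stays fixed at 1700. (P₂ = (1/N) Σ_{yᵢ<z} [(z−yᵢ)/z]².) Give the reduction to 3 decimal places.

0.067

Before: below the line — 200, 500, 800, 1500; squared poverty gap index (FGT₂) = 0.15709.
After the 300 transfer: below the line — 500, 800, 1100; squared poverty gap index (FGT₂) = 0.09031.
Reduction = 0.15709 − 0.09031 = 0.067.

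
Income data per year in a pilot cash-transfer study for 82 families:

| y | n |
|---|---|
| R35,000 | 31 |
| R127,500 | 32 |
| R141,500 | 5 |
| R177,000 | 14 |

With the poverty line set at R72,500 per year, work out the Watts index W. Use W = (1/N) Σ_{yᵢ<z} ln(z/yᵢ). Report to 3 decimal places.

Incomes under z: 31×R35,000 (q = 31 of N = 82).
Log gaps: ln(72500/35000) = 0.7282 (×31).
W = 22.575394 / 82 = 0.275.

0.275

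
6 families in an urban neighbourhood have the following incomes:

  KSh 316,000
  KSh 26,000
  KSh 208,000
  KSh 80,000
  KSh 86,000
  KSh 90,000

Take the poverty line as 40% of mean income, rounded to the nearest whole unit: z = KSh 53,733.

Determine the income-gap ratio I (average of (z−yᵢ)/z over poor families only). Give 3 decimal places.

0.516

Poor units: KSh 26,000 (q = 1 of N = 6).
Relative gaps: 0.5161; sum = 0.516126.
I averages over the q = 1 poor units only: 0.516126 / 1 = 0.516.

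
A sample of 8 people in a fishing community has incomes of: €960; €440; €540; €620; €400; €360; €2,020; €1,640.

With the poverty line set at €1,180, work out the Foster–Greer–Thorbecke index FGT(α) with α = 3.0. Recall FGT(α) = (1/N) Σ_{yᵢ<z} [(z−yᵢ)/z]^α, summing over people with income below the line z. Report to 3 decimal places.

Incomes under z: €360, €400, €440, €540, €620, €960 (q = 6 of N = 8).
Shortfall ratios: (1180−360)/1180 = 0.6949; (1180−400)/1180 = 0.6610; (1180−440)/1180 = 0.6271; (1180−540)/1180 = 0.5424; (1180−620)/1180 = 0.4746; (1180−960)/1180 = 0.1864.
Raised to α = 3.0: 0.33558; 0.28883; 0.24663; 0.15955; 0.10689; 0.00648.
Sum = 1.143953; FGT(3.0) = 1.143953 / 8 = 0.143.

0.143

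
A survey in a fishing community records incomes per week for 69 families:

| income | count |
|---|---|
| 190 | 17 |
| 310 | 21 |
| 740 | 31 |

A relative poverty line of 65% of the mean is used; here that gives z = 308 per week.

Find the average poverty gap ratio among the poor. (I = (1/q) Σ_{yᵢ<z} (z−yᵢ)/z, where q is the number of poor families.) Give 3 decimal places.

0.383

Incomes under z: 17×190 (q = 17 of N = 69).
Shortfall ratios (z−y)/z: 0.3831 (×17); sum = 6.512987.
I averages over the q = 17 poor units only: 6.512987 / 17 = 0.383.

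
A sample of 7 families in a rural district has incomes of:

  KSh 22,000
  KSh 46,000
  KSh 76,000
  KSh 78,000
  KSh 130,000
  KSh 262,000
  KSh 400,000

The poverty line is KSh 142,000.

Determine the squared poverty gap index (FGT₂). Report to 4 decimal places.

0.2282

Incomes under z: KSh 22,000, KSh 46,000, KSh 76,000, KSh 78,000, KSh 130,000 (q = 5 of N = 7).
Gap ratios (z−y)/z: (142000−22000)/142000 = 0.8451; (142000−46000)/142000 = 0.6761; (142000−76000)/142000 = 0.4648; (142000−78000)/142000 = 0.4507; (142000−130000)/142000 = 0.0845.
Squared: 0.7141; 0.4571; 0.2160; 0.2031; 0.0071.
Sum = 1.597500; P₂ = 1.597500 / 7 = 0.2282.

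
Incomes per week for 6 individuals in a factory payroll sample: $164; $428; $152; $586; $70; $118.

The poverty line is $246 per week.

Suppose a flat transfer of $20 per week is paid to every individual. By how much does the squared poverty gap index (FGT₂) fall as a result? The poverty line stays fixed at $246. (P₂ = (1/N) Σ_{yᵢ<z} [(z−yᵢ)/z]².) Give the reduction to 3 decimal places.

Before: below the line — $70, $118, $152, $164; squared poverty gap index (FGT₂) = 0.17329.
After the $20 transfer: below the line — $90, $138, $172, $184; squared poverty gap index (FGT₂) = 0.12482.
Reduction = 0.17329 − 0.12482 = 0.048.

0.048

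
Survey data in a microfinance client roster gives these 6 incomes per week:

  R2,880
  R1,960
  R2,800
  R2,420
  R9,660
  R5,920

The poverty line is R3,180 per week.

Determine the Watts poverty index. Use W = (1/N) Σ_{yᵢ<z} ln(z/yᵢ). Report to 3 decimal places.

0.164

Poor units: R1,960, R2,420, R2,800, R2,880 (q = 4 of N = 6).
Log gaps: ln(3180/1960) = 0.4839; ln(3180/2420) = 0.2731; ln(3180/2800) = 0.1273; ln(3180/2880) = 0.0991.
W = 0.983403 / 6 = 0.164.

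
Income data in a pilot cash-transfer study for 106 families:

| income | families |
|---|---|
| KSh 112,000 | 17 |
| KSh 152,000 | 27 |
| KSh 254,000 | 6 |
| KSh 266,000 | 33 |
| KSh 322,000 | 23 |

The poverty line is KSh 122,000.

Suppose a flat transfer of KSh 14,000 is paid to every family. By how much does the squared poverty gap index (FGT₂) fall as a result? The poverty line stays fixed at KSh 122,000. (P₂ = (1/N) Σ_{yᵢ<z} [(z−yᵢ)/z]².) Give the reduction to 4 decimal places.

Before: below the line — 17×KSh 112,000; squared poverty gap index (FGT₂) = 0.001078.
After the KSh 14,000 transfer: below the line — none; squared poverty gap index (FGT₂) = 0.000000.
Reduction = 0.001078 − 0.000000 = 0.0011.

0.0011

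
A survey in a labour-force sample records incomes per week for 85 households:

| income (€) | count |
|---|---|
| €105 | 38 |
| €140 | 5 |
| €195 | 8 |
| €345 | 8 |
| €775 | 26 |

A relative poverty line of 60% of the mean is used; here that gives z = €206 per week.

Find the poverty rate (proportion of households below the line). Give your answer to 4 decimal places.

0.6000

51 of the 85 households have income below €206.
H = 51/85 = 0.6000.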